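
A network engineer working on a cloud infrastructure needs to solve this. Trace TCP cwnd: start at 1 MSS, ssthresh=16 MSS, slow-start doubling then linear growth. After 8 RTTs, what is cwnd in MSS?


RTT 0: cwnd = 1 MSS (initial)
RTT 1: cwnd = 2 MSS (slow start, doubled)
RTT 2: cwnd = 4 MSS (slow start, doubled)
RTT 3: cwnd = 8 MSS (slow start, doubled)
RTT 4: cwnd = 16 MSS (slow start, doubled)
RTT 5: cwnd = 17 MSS (congestion avoidance, +1)
RTT 6: cwnd = 18 MSS (congestion avoidance, +1)
RTT 7: cwnd = 19 MSS (congestion avoidance, +1)
RTT 8: cwnd = 20 MSS (congestion avoidance, +1)

20


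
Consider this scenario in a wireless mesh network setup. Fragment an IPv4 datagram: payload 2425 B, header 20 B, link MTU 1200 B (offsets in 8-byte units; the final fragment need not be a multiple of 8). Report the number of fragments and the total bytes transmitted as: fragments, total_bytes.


Max data per non-final fragment = floor((MTU - header)/8)*8 = floor((1200 - 20)/8)*8 = floor(1180/8)*8 = 1176 B
Final fragment needs no 8-byte alignment: it can carry up to MTU - header = 1180 B
Non-final fragments needed = ceil((payload - 1180) / 1176) = ceil(1245/1176) = ceil(1.0587) = 2
Number of fragments = 2 + 1 = 3
Fragment sizes (data): 2 * 1176 B + 73 B (last, 73 <= 1180 OK)
Total bytes sent = payload + n_frags * header = 2425 + 3*20 = 2425 + 60 = 2485 B

3, 2485


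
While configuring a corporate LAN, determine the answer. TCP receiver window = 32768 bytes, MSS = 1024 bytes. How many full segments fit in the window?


Given: RWND = 32768 bytes, MSS = 1024 bytes
Full segments = floor(RWND / MSS)
Full segments = floor(32768 / 1024)
Full segments = floor(32.0) = 32

32


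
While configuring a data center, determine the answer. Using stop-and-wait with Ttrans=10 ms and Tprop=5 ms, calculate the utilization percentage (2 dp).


Given: Ttrans = 10 ms, Tprop = 5 ms
RTT = 2 * Tprop = 2 * 5 = 10 ms
U = Ttrans / (Ttrans + RTT)
U = 10 / (10 + 10)
U = 10 / 20 = 0.5
U% = 50.00%

50.00


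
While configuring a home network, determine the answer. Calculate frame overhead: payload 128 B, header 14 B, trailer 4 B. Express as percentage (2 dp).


Given: payload = 128 B, header = 14 B, trailer = 4 B
Overhead bytes = header + trailer = 14 + 4 = 18
Total frame = payload + overhead = 128 + 18 = 146
Overhead % = 18 / 146 * 100 = 12.3288% -> 12.33% (2 dp)

12.33


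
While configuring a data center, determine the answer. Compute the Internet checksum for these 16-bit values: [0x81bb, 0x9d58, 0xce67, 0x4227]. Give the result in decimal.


Given words: [0x81bb, 0x9d58, 0xce67, 0x4227]
Step 1: Sum all words
Raw sum = 33211 + 40280 + 52839 + 16935 = 143265
Step 2: Fold carry: (12193 + 2) = 12195
One's complement = ~12195 & 0xFFFF = 53340

53340


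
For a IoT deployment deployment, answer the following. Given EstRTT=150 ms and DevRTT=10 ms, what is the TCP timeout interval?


Given: EstRTT = 150 ms, DevRTT = 10 ms
Timeout = EstRTT + 4 * DevRTT
4 * DevRTT = 4 * 10 = 40
Timeout = 150 + 40 = 190 ms

190


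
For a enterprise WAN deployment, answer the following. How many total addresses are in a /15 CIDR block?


Given: CIDR prefix /15
Host bits = 32 - 15 = 17
Total addresses = 2^17 = 131072

131072


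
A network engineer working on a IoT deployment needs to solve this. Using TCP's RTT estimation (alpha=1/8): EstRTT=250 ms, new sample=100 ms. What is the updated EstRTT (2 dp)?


Given: EstRTT = 250 ms, SampleRTT = 100 ms, alpha = 1/8
New EstRTT = (1 - alpha) * EstRTT + alpha * SampleRTT
(7/8) * 250 = 218.75
(1/8) * 100 = 12.5
New EstRTT = 218.75 + 12.5 = 231.25 ms -> 231.25 ms (2 dp)

231.25


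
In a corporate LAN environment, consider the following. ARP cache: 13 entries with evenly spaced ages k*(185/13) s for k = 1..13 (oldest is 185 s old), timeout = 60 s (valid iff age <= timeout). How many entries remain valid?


Ages are k * 185/13 s for k = 1..13 (spacing = 14.2308 s).
Entry k is valid iff k * 185/13 <= 60 iff k <= 13 * 60 / 185 = 4.2162
n_valid = floor(4.2162) = 4
(n_stale = 13 - 4 = 9)

4


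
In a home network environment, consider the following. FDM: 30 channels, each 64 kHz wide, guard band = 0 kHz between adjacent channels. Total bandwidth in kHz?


Given: 30 channels, 64 kHz each, guard = 0 kHz
Channel bandwidth = 30 * 64 = 1920 kHz
Guard bands = 29 gaps * 0 kHz = 0 kHz
Total = 1920 + 0 = 1920 kHz

1920


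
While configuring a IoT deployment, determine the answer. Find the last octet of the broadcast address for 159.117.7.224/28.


Given: IP = 159.117.7.224, prefix = /28
Host bits = 32 - 28 = 4
Network last octet = 224 AND mask = 224
Host part size = 2^4 - 1 = 15
Broadcast last octet = 224 OR 15 = 239

239


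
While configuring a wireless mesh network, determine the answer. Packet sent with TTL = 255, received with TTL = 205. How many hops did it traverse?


Given: initial TTL = 255, received TTL = 205
Hops = initial TTL - received TTL
Hops = 255 - 205 = 50

50


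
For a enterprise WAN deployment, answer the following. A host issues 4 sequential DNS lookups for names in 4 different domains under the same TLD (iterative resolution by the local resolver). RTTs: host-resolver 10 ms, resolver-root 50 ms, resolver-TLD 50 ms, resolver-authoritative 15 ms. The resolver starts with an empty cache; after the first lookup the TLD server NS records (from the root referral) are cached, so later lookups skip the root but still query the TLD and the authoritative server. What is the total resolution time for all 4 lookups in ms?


Lookup 1 (cold cache): local + root + TLD + auth = 10 + 50 + 50 + 15 = 125 ms
Lookups 2..4 (TLD NS cached -> skip root; new domain -> still ask TLD and auth): local + TLD + auth = 10 + 50 + 15 = 75 ms each
Remaining 3 lookups: 3 * 75 = 225 ms
Total = 125 + 225 = 350 ms

350


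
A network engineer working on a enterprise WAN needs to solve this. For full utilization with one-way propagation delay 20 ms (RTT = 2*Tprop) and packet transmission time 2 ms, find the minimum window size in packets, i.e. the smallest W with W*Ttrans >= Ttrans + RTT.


Given: Ttrans = 2 ms, RTT = 40 ms (= 2 * Tprop, Tprop = 20 ms)
Time until first ACK returns = Ttrans + RTT = 2 + 40 = 42 ms
Need W * Ttrans >= Ttrans + RTT  ->  W >= (Ttrans + RTT) / Ttrans
(Ttrans + RTT) / Ttrans = 42 / 2 = 21
W_min = ceil(21) = 21

21


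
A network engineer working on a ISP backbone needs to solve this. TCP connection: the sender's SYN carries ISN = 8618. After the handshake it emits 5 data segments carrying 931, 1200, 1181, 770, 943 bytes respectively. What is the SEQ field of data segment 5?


The SYN occupies sequence number ISN = 8618, so the first data byte is ISN + 1 = 8619.
SEQ of data segment i = (ISN + 1) + sum of payload sizes of segments 1..i-1.
Segment 1: SEQ = 8619, payload = 931 bytes
Segment 2: SEQ = 9550, payload = 1200 bytes
Segment 3: SEQ = 10750, payload = 1181 bytes
Segment 4: SEQ = 11931, payload = 770 bytes
Segment 5: SEQ = 12701, payload = 943 bytes
SEQ of segment 5 = 8619 + 931 + 1200 + 1181 + 770 = 12701

12701


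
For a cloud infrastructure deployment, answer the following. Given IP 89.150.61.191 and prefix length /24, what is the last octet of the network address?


Given: IP = 89.150.61.191, prefix = /24
Subnet mask = 255.255.255.0
Last octet of IP: 191
Last octet of mask: 0
Network last octet = 191 AND 0 = 0

0


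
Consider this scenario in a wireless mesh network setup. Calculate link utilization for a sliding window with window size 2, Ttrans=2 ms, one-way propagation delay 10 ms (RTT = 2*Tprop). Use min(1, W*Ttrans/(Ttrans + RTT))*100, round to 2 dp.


Given: W = 2, Ttrans = 2 ms, RTT = 20 ms (= 2 * Tprop, Tprop = 10 ms)
Cycle time = Ttrans + RTT = 2 + 20 = 22 ms (first packet sent until its ACK returns)
W * Ttrans = 2 * 2 = 4 ms of sending per cycle
W * Ttrans / (Ttrans + RTT) = 4 / 22 = 0.181818
U = min(1, 0.181818) = 0.181818
U% = 18.18%

18.18


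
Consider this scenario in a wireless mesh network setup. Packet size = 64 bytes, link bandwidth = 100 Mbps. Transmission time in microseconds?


Given: packet = 64 bytes, bandwidth = 100 Mbps
Packet in bits = 64 * 8 = 512 bits
Bandwidth = 100 * 10^6 = 100000000 bps
Time = 512 / 100000000 seconds
Time in us = 512 * 10^6 / 100000000 = 5.12

5.12


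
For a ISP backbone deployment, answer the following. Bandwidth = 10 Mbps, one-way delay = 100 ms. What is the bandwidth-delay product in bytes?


Given: bandwidth = 10 Mbps, delay = 100 ms
BDP in bits = 10 * 10^6 * 100 / 1000
BDP in bits = 1000000
BDP in bytes = 1000000 / 8 = 125000

125000


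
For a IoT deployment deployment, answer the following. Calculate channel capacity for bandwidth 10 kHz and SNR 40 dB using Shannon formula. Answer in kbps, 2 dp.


Given: B = 10 kHz, SNR = 40 dB
SNR linear = 10^(40/10) = 10000
1 + SNR = 10001
log2(10001) = 13.2878566418
C = 10 * 1000 * 13.2878566418 = 132878.5664 bps
C = 132.878566 kbps -> 132.88 kbps (2 dp)

132.88


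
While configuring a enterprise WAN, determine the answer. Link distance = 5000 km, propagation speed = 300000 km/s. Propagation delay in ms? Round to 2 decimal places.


Given: distance = 5000 km, speed = 300000 km/s
Delay = distance / speed = 5000 / 300000 seconds
Delay in ms = 5000 * 1000 / 300000
Delay = 16.6667 ms
Rounded to 2 dp = 16.67 ms

16.67


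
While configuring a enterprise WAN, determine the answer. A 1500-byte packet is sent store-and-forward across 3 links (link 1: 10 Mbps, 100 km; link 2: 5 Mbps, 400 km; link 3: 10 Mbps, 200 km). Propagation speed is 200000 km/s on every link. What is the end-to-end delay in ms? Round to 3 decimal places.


Packet = 1500 bytes = 12000 bits. Store-and-forward: sum (t_trans + t_prop) per link.
Link 1: t_trans = 12000/(10*10^6) s = 1.2000 ms; t_prop = 100/200000 s = 0.5000 ms; subtotal = 1.7000 ms
Link 2: t_trans = 12000/(5*10^6) s = 2.4000 ms; t_prop = 400/200000 s = 2.0000 ms; subtotal = 4.4000 ms
Link 3: t_trans = 12000/(10*10^6) s = 1.2000 ms; t_prop = 200/200000 s = 1.0000 ms; subtotal = 2.2000 ms
End-to-end = 1.7000 + 4.4000 + 2.2000 = 8.3000 ms -> 8.300 ms (3 dp)

8.300


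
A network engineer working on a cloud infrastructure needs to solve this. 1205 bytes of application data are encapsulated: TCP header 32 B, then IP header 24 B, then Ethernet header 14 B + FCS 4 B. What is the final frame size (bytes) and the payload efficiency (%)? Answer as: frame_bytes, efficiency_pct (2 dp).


TCP segment = 1205 + 32 = 1237 B
IP packet = 1237 + 24 = 1261 B
Ethernet frame = 1261 + 14 + 4 = 1279 B
Efficiency = app / frame = 1205 / 1279 = 0.942142 = 94.2142% -> 94.21% (2 dp)

1279, 94.21


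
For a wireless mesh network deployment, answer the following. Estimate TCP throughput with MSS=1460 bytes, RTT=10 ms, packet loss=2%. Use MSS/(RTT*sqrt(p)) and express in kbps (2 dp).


Given: MSS = 1460 bytes, RTT = 10 ms, loss = 2%
RTT in seconds = 10 / 1000 = 0.01
Loss rate = 2% = 0.02
sqrt(loss) = sqrt(0.02) = 0.141421356237
Throughput (bytes/s) = 1460 / (0.01 * 0.141421356237) = 1032375.9005
Throughput (kbps) = 1032375.9005 * 8 / 1000 = 8259.007204 -> 8259.01 kbps (2 dp)

8259.01


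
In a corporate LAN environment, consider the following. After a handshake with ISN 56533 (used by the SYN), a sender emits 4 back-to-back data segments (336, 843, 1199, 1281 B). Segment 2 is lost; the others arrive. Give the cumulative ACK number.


SYN uses sequence number 56533; first data byte = ISN + 1 = 56534.
Segment 1: SEQ = 56534, len = 336 B, covers [56534, 56869]
Segment 2: SEQ = 56870, len = 843 B, covers [56870, 57712] [LOST]
Segment 3: SEQ = 57713, len = 1199 B, covers [57713, 58911]
Segment 4: SEQ = 58912, len = 1281 B, covers [58912, 60192]
In-order data received: bytes [56534, 56869] (segments 1..1).
Segment 2 missing -> gap begins at byte 56870; later segments buffered out of order.
Cumulative ACK = next expected in-order byte = 56534 + 336 = 56870

56870


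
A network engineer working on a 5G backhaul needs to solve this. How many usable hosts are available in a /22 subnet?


Given: subnet mask /22
Host bits = 32 - 22 = 10
Total addresses = 2^10 = 1024
Usable hosts = 1024 - 2 (network + broadcast) = 1022

1022


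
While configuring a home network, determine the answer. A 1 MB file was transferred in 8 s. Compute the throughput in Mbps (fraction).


Given: file = 1 MB, time = 8 s
File in Mb = 1 * 8 = 8 Mb
Throughput = 8 / 8 Mbps
Throughput = 1 Mbps

1


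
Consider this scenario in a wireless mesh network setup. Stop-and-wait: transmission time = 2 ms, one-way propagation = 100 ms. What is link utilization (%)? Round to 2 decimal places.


Given: Ttrans = 2 ms, Tprop = 100 ms
RTT = 2 * Tprop = 2 * 100 = 200 ms
U = Ttrans / (Ttrans + RTT)
U = 2 / (2 + 200)
U = 2 / 202 = 0.009901
U% = 0.99%

0.99


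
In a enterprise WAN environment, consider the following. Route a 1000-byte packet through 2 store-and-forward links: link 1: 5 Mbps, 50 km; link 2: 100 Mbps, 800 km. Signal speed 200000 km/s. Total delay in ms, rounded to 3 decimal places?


Packet = 1000 bytes = 8000 bits. Store-and-forward: sum (t_trans + t_prop) per link.
Link 1: t_trans = 8000/(5*10^6) s = 1.6000 ms; t_prop = 50/200000 s = 0.2500 ms; subtotal = 1.8500 ms
Link 2: t_trans = 8000/(100*10^6) s = 0.0800 ms; t_prop = 800/200000 s = 4.0000 ms; subtotal = 4.0800 ms
End-to-end = 1.8500 + 4.0800 = 5.9300 ms -> 5.930 ms (3 dp)

5.930


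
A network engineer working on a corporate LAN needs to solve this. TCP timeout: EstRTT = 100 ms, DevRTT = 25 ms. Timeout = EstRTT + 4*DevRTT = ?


Given: EstRTT = 100 ms, DevRTT = 25 ms
Timeout = EstRTT + 4 * DevRTT
4 * DevRTT = 4 * 25 = 100
Timeout = 100 + 100 = 200 ms

200


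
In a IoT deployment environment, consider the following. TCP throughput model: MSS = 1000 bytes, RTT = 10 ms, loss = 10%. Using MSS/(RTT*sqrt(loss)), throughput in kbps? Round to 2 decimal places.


Given: MSS = 1000 bytes, RTT = 10 ms, loss = 10%
RTT in seconds = 10 / 1000 = 0.01
Loss rate = 10% = 0.1
sqrt(loss) = sqrt(0.1) = 0.316227766017
Throughput (bytes/s) = 1000 / (0.01 * 0.316227766017) = 316227.7660
Throughput (kbps) = 316227.7660 * 8 / 1000 = 2529.822128 -> 2529.82 kbps (2 dp)

2529.82


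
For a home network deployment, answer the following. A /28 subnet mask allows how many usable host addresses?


Given: subnet mask /28
Host bits = 32 - 28 = 4
Total addresses = 2^4 = 16
Usable hosts = 16 - 2 (network + broadcast) = 14

14


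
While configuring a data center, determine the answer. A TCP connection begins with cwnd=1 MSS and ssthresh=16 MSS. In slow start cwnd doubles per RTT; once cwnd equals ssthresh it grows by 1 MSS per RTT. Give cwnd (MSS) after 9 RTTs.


RTT 0: cwnd = 1 MSS (initial)
RTT 1: cwnd = 2 MSS (slow start, doubled)
RTT 2: cwnd = 4 MSS (slow start, doubled)
RTT 3: cwnd = 8 MSS (slow start, doubled)
RTT 4: cwnd = 16 MSS (slow start, doubled)
RTT 5: cwnd = 17 MSS (congestion avoidance, +1)
RTT 6: cwnd = 18 MSS (congestion avoidance, +1)
RTT 7: cwnd = 19 MSS (congestion avoidance, +1)
RTT 8: cwnd = 20 MSS (congestion avoidance, +1)
RTT 9: cwnd = 21 MSS (congestion avoidance, +1)

21


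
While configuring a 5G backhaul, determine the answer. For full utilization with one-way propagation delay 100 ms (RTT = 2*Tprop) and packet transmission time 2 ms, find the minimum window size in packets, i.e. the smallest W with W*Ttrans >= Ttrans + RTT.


Given: Ttrans = 2 ms, RTT = 200 ms (= 2 * Tprop, Tprop = 100 ms)
Time until first ACK returns = Ttrans + RTT = 2 + 200 = 202 ms
Need W * Ttrans >= Ttrans + RTT  ->  W >= (Ttrans + RTT) / Ttrans
(Ttrans + RTT) / Ttrans = 202 / 2 = 101
W_min = ceil(101) = 101

101


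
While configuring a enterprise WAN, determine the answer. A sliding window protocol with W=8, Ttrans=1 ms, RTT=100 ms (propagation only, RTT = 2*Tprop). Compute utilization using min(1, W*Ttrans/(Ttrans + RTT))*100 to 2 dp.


Given: W = 8, Ttrans = 1 ms, RTT = 100 ms (= 2 * Tprop, Tprop = 50 ms)
Cycle time = Ttrans + RTT = 1 + 100 = 101 ms (first packet sent until its ACK returns)
W * Ttrans = 8 * 1 = 8 ms of sending per cycle
W * Ttrans / (Ttrans + RTT) = 8 / 101 = 0.079208
U = min(1, 0.079208) = 0.079208
U% = 7.92%

7.92


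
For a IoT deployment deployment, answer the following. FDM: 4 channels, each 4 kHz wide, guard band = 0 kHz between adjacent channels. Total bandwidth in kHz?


Given: 4 channels, 4 kHz each, guard = 0 kHz
Channel bandwidth = 4 * 4 = 16 kHz
Guard bands = 3 gaps * 0 kHz = 0 kHz
Total = 16 + 0 = 16 kHz

16


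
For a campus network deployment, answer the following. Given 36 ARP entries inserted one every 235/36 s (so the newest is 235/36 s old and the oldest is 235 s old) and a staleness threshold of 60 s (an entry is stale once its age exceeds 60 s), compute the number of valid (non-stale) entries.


Ages are k * 235/36 s for k = 1..36 (spacing = 6.5278 s).
Entry k is valid iff k * 235/36 <= 60 iff k <= 36 * 60 / 235 = 9.1915
n_valid = floor(9.1915) = 9
(n_stale = 36 - 9 = 27)

9


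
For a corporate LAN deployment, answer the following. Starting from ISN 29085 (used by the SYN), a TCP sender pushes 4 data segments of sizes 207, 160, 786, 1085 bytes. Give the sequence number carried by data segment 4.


The SYN occupies sequence number ISN = 29085, so the first data byte is ISN + 1 = 29086.
SEQ of data segment i = (ISN + 1) + sum of payload sizes of segments 1..i-1.
Segment 1: SEQ = 29086, payload = 207 bytes
Segment 2: SEQ = 29293, payload = 160 bytes
Segment 3: SEQ = 29453, payload = 786 bytes
Segment 4: SEQ = 30239, payload = 1085 bytes
SEQ of segment 4 = 29086 + 207 + 160 + 786 = 30239

30239


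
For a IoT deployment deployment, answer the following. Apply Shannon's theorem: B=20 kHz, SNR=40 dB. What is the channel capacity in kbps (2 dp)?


Given: B = 20 kHz, SNR = 40 dB
SNR linear = 10^(40/10) = 10000
1 + SNR = 10001
log2(10001) = 13.2878566418
C = 20 * 1000 * 13.2878566418 = 265757.1328 bps
C = 265.757133 kbps -> 265.76 kbps (2 dp)

265.76


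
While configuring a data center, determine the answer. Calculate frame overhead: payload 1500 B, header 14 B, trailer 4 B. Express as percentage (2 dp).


Given: payload = 1500 B, header = 14 B, trailer = 4 B
Overhead bytes = header + trailer = 14 + 4 = 18
Total frame = payload + overhead = 1500 + 18 = 1518
Overhead % = 18 / 1518 * 100 = 1.1858% -> 1.19% (2 dp)

1.19


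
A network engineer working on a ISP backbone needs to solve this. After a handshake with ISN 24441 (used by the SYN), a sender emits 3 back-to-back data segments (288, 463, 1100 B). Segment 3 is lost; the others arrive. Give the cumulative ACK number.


SYN uses sequence number 24441; first data byte = ISN + 1 = 24442.
Segment 1: SEQ = 24442, len = 288 B, covers [24442, 24729]
Segment 2: SEQ = 24730, len = 463 B, covers [24730, 25192]
Segment 3: SEQ = 25193, len = 1100 B, covers [25193, 26292] [LOST]
In-order data received: bytes [24442, 25192] (segments 1..2).
Segment 3 missing -> gap begins at byte 25193.
Cumulative ACK = next expected in-order byte = 24442 + 288 + 463 = 25193

25193


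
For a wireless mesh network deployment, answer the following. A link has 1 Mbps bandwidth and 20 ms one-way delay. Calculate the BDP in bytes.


Given: bandwidth = 1 Mbps, delay = 20 ms
BDP in bits = 1 * 10^6 * 20 / 1000
BDP in bits = 20000
BDP in bytes = 20000 / 8 = 2500

2500


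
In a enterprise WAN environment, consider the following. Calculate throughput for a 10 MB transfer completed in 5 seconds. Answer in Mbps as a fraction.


Given: file = 10 MB, time = 5 s
File in Mb = 10 * 8 = 80 Mb
Throughput = 80 / 5 Mbps
Throughput = 16 Mbps

16


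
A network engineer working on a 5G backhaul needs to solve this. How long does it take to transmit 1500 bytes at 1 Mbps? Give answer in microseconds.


Given: packet = 1500 bytes, bandwidth = 1 Mbps
Packet in bits = 1500 * 8 = 12000 bits
Bandwidth = 1 * 10^6 = 1000000 bps
Time = 12000 / 1000000 seconds
Time in us = 12000 * 10^6 / 1000000 = 12000

12000


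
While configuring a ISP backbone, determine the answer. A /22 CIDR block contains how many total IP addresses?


Given: CIDR prefix /22
Host bits = 32 - 22 = 10
Total addresses = 2^10 = 1024

1024


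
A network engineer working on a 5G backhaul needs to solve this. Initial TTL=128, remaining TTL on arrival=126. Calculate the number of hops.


Given: initial TTL = 128, received TTL = 126
Hops = initial TTL - received TTL
Hops = 128 - 126 = 2

2


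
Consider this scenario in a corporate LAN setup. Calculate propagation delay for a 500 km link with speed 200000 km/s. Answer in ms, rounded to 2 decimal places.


Given: distance = 500 km, speed = 200000 km/s
Delay = distance / speed = 500 / 200000 seconds
Delay in ms = 500 * 1000 / 200000
Delay = 2.5000 ms
Rounded to 2 dp = 2.50 ms

2.50


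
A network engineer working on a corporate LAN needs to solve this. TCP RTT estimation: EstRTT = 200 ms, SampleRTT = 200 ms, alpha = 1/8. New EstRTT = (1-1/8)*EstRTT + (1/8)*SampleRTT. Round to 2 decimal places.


Given: EstRTT = 200 ms, SampleRTT = 200 ms, alpha = 1/8
New EstRTT = (1 - alpha) * EstRTT + alpha * SampleRTT
(7/8) * 200 = 175
(1/8) * 200 = 25
New EstRTT = 175 + 25 = 200 ms -> 200.00 ms (2 dp)

200.00


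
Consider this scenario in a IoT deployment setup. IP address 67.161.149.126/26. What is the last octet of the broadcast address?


Given: IP = 67.161.149.126, prefix = /26
Host bits = 32 - 26 = 6
Network last octet = 126 AND mask = 64
Host part size = 2^6 - 1 = 63
Broadcast last octet = 64 OR 63 = 127

127


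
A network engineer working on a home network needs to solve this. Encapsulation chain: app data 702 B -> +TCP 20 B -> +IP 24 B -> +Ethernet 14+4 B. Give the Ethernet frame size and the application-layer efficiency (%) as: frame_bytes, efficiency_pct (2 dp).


TCP segment = 702 + 20 = 722 B
IP packet = 722 + 24 = 746 B
Ethernet frame = 746 + 14 + 4 = 764 B
Efficiency = app / frame = 702 / 764 = 0.918848 = 91.8848% -> 91.88% (2 dp)

764, 91.88


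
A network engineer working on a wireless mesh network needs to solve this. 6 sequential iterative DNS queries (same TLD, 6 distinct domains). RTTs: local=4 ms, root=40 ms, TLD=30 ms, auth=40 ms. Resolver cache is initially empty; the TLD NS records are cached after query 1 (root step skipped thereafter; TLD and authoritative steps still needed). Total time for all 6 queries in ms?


Lookup 1 (cold cache): local + root + TLD + auth = 4 + 40 + 30 + 40 = 114 ms
Lookups 2..6 (TLD NS cached -> skip root; new domain -> still ask TLD and auth): local + TLD + auth = 4 + 30 + 40 = 74 ms each
Remaining 5 lookups: 5 * 74 = 370 ms
Total = 114 + 370 = 484 ms

484


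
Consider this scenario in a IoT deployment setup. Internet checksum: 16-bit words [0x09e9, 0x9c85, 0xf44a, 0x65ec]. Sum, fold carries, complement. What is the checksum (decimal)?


Given words: [0x09e9, 0x9c85, 0xf44a, 0x65ec]
Step 1: Sum all words
Raw sum = 2537 + 40069 + 62538 + 26092 = 131236
Step 2: Fold carry: (164 + 2) = 166
One's complement = ~166 & 0xFFFF = 65369

65369


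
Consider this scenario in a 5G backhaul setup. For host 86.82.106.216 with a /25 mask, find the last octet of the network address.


Given: IP = 86.82.106.216, prefix = /25
Subnet mask = 255.255.255.128
Last octet of IP: 216
Last octet of mask: 128
Network last octet = 216 AND 128 = 128

128


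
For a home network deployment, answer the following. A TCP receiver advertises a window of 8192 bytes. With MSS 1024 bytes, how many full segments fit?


Given: RWND = 8192 bytes, MSS = 1024 bytes
Full segments = floor(RWND / MSS)
Full segments = floor(8192 / 1024)
Full segments = floor(8.0) = 8

8


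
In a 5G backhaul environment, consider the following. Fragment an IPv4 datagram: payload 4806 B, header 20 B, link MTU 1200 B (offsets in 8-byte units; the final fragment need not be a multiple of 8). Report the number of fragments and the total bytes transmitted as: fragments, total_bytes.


Max data per non-final fragment = floor((MTU - header)/8)*8 = floor((1200 - 20)/8)*8 = floor(1180/8)*8 = 1176 B
Final fragment needs no 8-byte alignment: it can carry up to MTU - header = 1180 B
Non-final fragments needed = ceil((payload - 1180) / 1176) = ceil(3626/1176) = ceil(3.0833) = 4
Number of fragments = 4 + 1 = 5
Fragment sizes (data): 4 * 1176 B + 102 B (last, 102 <= 1180 OK)
Total bytes sent = payload + n_frags * header = 4806 + 5*20 = 4806 + 100 = 4906 B

5, 4906


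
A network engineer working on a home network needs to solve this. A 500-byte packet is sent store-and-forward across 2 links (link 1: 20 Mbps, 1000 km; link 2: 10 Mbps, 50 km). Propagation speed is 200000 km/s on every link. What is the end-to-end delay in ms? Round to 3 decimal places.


Packet = 500 bytes = 4000 bits. Store-and-forward: sum (t_trans + t_prop) per link.
Link 1: t_trans = 4000/(20*10^6) s = 0.2000 ms; t_prop = 1000/200000 s = 5.0000 ms; subtotal = 5.2000 ms
Link 2: t_trans = 4000/(10*10^6) s = 0.4000 ms; t_prop = 50/200000 s = 0.2500 ms; subtotal = 0.6500 ms
End-to-end = 5.2000 + 0.6500 = 5.8500 ms -> 5.850 ms (3 dp)

5.850


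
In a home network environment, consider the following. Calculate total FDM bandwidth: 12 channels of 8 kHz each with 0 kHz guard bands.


Given: 12 channels, 8 kHz each, guard = 0 kHz
Channel bandwidth = 12 * 8 = 96 kHz
Guard bands = 11 gaps * 0 kHz = 0 kHz
Total = 96 + 0 = 96 kHz

96


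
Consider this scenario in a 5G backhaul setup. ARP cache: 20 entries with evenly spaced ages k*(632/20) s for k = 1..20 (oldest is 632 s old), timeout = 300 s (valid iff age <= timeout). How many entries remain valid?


Ages are k * 632/20 s for k = 1..20 (spacing = 31.6000 s).
Entry k is valid iff k * 632/20 <= 300 iff k <= 20 * 300 / 632 = 9.4937
n_valid = floor(9.4937) = 9
(n_stale = 20 - 9 = 11)

9


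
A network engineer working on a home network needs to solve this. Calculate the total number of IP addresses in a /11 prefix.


Given: CIDR prefix /11
Host bits = 32 - 11 = 21
Total addresses = 2^21 = 2097152

2097152


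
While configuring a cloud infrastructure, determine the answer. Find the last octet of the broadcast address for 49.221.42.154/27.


Given: IP = 49.221.42.154, prefix = /27
Host bits = 32 - 27 = 5
Network last octet = 154 AND mask = 128
Host part size = 2^5 - 1 = 31
Broadcast last octet = 128 OR 31 = 159

159


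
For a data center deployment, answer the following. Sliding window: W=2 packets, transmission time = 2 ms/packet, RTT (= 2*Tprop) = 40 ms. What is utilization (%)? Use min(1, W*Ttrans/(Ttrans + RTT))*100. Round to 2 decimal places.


Given: W = 2, Ttrans = 2 ms, RTT = 40 ms (= 2 * Tprop, Tprop = 20 ms)
Cycle time = Ttrans + RTT = 2 + 40 = 42 ms (first packet sent until its ACK returns)
W * Ttrans = 2 * 2 = 4 ms of sending per cycle
W * Ttrans / (Ttrans + RTT) = 4 / 42 = 0.095238
U = min(1, 0.095238) = 0.095238
U% = 9.52%

9.52


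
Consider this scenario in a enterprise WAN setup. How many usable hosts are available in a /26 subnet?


Given: subnet mask /26
Host bits = 32 - 26 = 6
Total addresses = 2^6 = 64
Usable hosts = 64 - 2 (network + broadcast) = 62

62


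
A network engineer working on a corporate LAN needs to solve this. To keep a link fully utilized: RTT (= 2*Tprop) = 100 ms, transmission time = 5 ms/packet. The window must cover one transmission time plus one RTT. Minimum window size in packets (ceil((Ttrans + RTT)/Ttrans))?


Given: Ttrans = 5 ms, RTT = 100 ms (= 2 * Tprop, Tprop = 50 ms)
Time until first ACK returns = Ttrans + RTT = 5 + 100 = 105 ms
Need W * Ttrans >= Ttrans + RTT  ->  W >= (Ttrans + RTT) / Ttrans
(Ttrans + RTT) / Ttrans = 105 / 5 = 21
W_min = ceil(21) = 21

21


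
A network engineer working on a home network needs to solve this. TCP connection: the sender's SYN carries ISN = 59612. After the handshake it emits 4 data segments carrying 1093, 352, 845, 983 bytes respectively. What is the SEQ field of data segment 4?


The SYN occupies sequence number ISN = 59612, so the first data byte is ISN + 1 = 59613.
SEQ of data segment i = (ISN + 1) + sum of payload sizes of segments 1..i-1.
Segment 1: SEQ = 59613, payload = 1093 bytes
Segment 2: SEQ = 60706, payload = 352 bytes
Segment 3: SEQ = 61058, payload = 845 bytes
Segment 4: SEQ = 61903, payload = 983 bytes
SEQ of segment 4 = 59613 + 1093 + 352 + 845 = 61903

61903


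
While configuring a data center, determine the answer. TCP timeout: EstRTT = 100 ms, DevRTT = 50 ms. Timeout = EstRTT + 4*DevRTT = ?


Given: EstRTT = 100 ms, DevRTT = 50 ms
Timeout = EstRTT + 4 * DevRTT
4 * DevRTT = 4 * 50 = 200
Timeout = 100 + 200 = 300 ms

300


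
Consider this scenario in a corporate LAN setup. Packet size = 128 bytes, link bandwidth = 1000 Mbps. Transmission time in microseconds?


Given: packet = 128 bytes, bandwidth = 1000 Mbps
Packet in bits = 128 * 8 = 1024 bits
Bandwidth = 1000 * 10^6 = 1000000000 bps
Time = 1024 / 1000000000 seconds
Time in us = 1024 * 10^6 / 1000000000 = 1.024

1.024


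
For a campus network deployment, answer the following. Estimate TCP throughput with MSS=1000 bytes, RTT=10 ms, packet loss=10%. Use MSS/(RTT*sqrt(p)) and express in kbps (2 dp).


Given: MSS = 1000 bytes, RTT = 10 ms, loss = 10%
RTT in seconds = 10 / 1000 = 0.01
Loss rate = 10% = 0.1
sqrt(loss) = sqrt(0.1) = 0.316227766017
Throughput (bytes/s) = 1000 / (0.01 * 0.316227766017) = 316227.7660
Throughput (kbps) = 316227.7660 * 8 / 1000 = 2529.822128 -> 2529.82 kbps (2 dp)

2529.82


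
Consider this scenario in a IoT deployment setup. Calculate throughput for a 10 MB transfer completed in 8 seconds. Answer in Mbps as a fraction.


Given: file = 10 MB, time = 8 s
File in Mb = 10 * 8 = 80 Mb
Throughput = 80 / 8 Mbps
Throughput = 10 Mbps

10


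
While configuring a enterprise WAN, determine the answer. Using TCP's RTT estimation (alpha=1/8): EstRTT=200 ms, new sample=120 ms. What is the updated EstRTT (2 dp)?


Given: EstRTT = 200 ms, SampleRTT = 120 ms, alpha = 1/8
New EstRTT = (1 - alpha) * EstRTT + alpha * SampleRTT
(7/8) * 200 = 175
(1/8) * 120 = 15
New EstRTT = 175 + 15 = 190 ms -> 190.00 ms (2 dp)

190.00


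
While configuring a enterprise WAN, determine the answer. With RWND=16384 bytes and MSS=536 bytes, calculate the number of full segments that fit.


Given: RWND = 16384 bytes, MSS = 536 bytes
Full segments = floor(RWND / MSS)
Full segments = floor(16384 / 536)
Full segments = floor(30.5672) = 30

30


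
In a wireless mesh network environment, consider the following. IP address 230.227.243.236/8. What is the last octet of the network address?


Given: IP = 230.227.243.236, prefix = /8
Subnet mask = 255.0.0.0
Last octet of IP: 236
Last octet of mask: 0
Network last octet = 236 AND 0 = 0

0


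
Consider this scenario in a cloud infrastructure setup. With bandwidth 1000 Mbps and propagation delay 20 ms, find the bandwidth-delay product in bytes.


Given: bandwidth = 1000 Mbps, delay = 20 ms
BDP in bits = 1000 * 10^6 * 20 / 1000
BDP in bits = 20000000
BDP in bytes = 20000000 / 8 = 2500000

2500000


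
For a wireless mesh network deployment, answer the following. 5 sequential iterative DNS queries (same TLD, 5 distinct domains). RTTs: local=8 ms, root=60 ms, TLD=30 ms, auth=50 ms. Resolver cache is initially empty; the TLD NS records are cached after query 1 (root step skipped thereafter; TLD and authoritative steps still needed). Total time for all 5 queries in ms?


Lookup 1 (cold cache): local + root + TLD + auth = 8 + 60 + 30 + 50 = 148 ms
Lookups 2..5 (TLD NS cached -> skip root; new domain -> still ask TLD and auth): local + TLD + auth = 8 + 30 + 50 = 88 ms each
Remaining 4 lookups: 4 * 88 = 352 ms
Total = 148 + 352 = 500 ms

500


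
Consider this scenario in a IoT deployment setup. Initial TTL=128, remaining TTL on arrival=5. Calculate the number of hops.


Given: initial TTL = 128, received TTL = 5
Hops = initial TTL - received TTL
Hops = 128 - 5 = 123

123


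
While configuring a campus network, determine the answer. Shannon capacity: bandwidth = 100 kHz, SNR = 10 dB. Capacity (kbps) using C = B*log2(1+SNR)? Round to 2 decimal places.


Given: B = 100 kHz, SNR = 10 dB
SNR linear = 10^(10/10) = 10
1 + SNR = 11
log2(11) = 3.4594316186
C = 100 * 1000 * 3.4594316186 = 345943.1619 bps
C = 345.943162 kbps -> 345.94 kbps (2 dp)

345.94


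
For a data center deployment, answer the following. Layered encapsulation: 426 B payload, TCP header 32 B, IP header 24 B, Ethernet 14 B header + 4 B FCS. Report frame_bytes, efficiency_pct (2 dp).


TCP segment = 426 + 32 = 458 B
IP packet = 458 + 24 = 482 B
Ethernet frame = 482 + 14 + 4 = 500 B
Efficiency = app / frame = 426 / 500 = 0.852000 = 85.2000% -> 85.20% (2 dp)

500, 85.20


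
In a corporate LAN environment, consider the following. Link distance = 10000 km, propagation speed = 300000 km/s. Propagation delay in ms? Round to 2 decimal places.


Given: distance = 10000 km, speed = 300000 km/s
Delay = distance / speed = 10000 / 300000 seconds
Delay in ms = 10000 * 1000 / 300000
Delay = 33.3333 ms
Rounded to 2 dp = 33.33 ms

33.33


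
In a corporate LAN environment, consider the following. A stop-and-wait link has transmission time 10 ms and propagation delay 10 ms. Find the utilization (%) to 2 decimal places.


Given: Ttrans = 10 ms, Tprop = 10 ms
RTT = 2 * Tprop = 2 * 10 = 20 ms
U = Ttrans / (Ttrans + RTT)
U = 10 / (10 + 20)
U = 10 / 30 = 0.333333
U% = 33.33%

33.33


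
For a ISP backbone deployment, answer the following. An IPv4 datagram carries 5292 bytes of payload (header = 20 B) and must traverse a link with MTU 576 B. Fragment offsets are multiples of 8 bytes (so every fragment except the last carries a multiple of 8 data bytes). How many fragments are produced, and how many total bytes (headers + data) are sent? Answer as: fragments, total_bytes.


Max data per non-final fragment = floor((MTU - header)/8)*8 = floor((576 - 20)/8)*8 = floor(556/8)*8 = 552 B
Final fragment needs no 8-byte alignment: it can carry up to MTU - header = 556 B
Non-final fragments needed = ceil((payload - 556) / 552) = ceil(4736/552) = ceil(8.5797) = 9
Number of fragments = 9 + 1 = 10
Fragment sizes (data): 9 * 552 B + 324 B (last, 324 <= 556 OK)
Total bytes sent = payload + n_frags * header = 5292 + 10*20 = 5292 + 200 = 5492 B

10, 5492


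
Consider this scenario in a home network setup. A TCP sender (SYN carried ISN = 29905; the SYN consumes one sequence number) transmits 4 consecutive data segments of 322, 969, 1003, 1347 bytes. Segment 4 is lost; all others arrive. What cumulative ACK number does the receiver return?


SYN uses sequence number 29905; first data byte = ISN + 1 = 29906.
Segment 1: SEQ = 29906, len = 322 B, covers [29906, 30227]
Segment 2: SEQ = 30228, len = 969 B, covers [30228, 31196]
Segment 3: SEQ = 31197, len = 1003 B, covers [31197, 32199]
Segment 4: SEQ = 32200, len = 1347 B, covers [32200, 33546] [LOST]
In-order data received: bytes [29906, 32199] (segments 1..3).
Segment 4 missing -> gap begins at byte 32200.
Cumulative ACK = next expected in-order byte = 29906 + 322 + 969 + 1003 = 32200

32200


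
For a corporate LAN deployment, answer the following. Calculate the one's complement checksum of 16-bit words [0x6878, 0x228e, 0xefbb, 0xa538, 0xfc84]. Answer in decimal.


Given words: [0x6878, 0x228e, 0xefbb, 0xa538, 0xfc84]
Step 1: Sum all words
Raw sum = 26744 + 8846 + 61371 + 42296 + 64644 = 203901
Step 2: Fold carry: (7293 + 3) = 7296
One's complement = ~7296 & 0xFFFF = 58239

58239


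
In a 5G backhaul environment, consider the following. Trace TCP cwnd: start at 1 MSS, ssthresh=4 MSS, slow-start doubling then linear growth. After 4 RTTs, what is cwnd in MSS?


RTT 0: cwnd = 1 MSS (initial)
RTT 1: cwnd = 2 MSS (slow start, doubled)
RTT 2: cwnd = 4 MSS (slow start, doubled)
RTT 3: cwnd = 5 MSS (congestion avoidance, +1)
RTT 4: cwnd = 6 MSS (congestion avoidance, +1)

6


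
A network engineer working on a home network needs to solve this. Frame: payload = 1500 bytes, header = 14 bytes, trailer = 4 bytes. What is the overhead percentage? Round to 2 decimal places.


Given: payload = 1500 B, header = 14 B, trailer = 4 B
Overhead bytes = header + trailer = 14 + 4 = 18
Total frame = payload + overhead = 1500 + 18 = 1518
Overhead % = 18 / 1518 * 100 = 1.1858% -> 1.19% (2 dp)

1.19


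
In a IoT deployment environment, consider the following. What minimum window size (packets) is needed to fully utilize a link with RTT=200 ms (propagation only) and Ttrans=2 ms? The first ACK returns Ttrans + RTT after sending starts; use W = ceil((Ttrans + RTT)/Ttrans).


Given: Ttrans = 2 ms, RTT = 200 ms (= 2 * Tprop, Tprop = 100 ms)
Time until first ACK returns = Ttrans + RTT = 2 + 200 = 202 ms
Need W * Ttrans >= Ttrans + RTT  ->  W >= (Ttrans + RTT) / Ttrans
(Ttrans + RTT) / Ttrans = 202 / 2 = 101
W_min = ceil(101) = 101

101


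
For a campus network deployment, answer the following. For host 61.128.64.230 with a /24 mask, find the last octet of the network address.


Given: IP = 61.128.64.230, prefix = /24
Subnet mask = 255.255.255.0
Last octet of IP: 230
Last octet of mask: 0
Network last octet = 230 AND 0 = 0

0


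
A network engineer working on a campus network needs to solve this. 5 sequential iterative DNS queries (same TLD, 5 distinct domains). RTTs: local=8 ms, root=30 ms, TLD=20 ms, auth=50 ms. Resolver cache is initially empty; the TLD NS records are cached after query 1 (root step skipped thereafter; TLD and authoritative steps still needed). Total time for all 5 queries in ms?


Lookup 1 (cold cache): local + root + TLD + auth = 8 + 30 + 20 + 50 = 108 ms
Lookups 2..5 (TLD NS cached -> skip root; new domain -> still ask TLD and auth): local + TLD + auth = 8 + 20 + 50 = 78 ms each
Remaining 4 lookups: 4 * 78 = 312 ms
Total = 108 + 312 = 420 ms

420


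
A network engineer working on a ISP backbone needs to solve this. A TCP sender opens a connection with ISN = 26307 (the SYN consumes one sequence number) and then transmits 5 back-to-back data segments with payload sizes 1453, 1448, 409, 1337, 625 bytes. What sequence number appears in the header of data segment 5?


The SYN occupies sequence number ISN = 26307, so the first data byte is ISN + 1 = 26308.
SEQ of data segment i = (ISN + 1) + sum of payload sizes of segments 1..i-1.
Segment 1: SEQ = 26308, payload = 1453 bytes
Segment 2: SEQ = 27761, payload = 1448 bytes
Segment 3: SEQ = 29209, payload = 409 bytes
Segment 4: SEQ = 29618, payload = 1337 bytes
Segment 5: SEQ = 30955, payload = 625 bytes
SEQ of segment 5 = 26308 + 1453 + 1448 + 409 + 1337 = 30955

30955


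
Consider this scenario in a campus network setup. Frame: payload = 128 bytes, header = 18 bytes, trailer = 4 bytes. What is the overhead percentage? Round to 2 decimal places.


Given: payload = 128 B, header = 18 B, trailer = 4 B
Overhead bytes = header + trailer = 18 + 4 = 22
Total frame = payload + overhead = 128 + 22 = 150
Overhead % = 22 / 150 * 100 = 14.6667% -> 14.67% (2 dp)

14.67


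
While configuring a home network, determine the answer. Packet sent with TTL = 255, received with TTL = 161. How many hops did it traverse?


Given: initial TTL = 255, received TTL = 161
Hops = initial TTL - received TTL
Hops = 255 - 161 = 94

94


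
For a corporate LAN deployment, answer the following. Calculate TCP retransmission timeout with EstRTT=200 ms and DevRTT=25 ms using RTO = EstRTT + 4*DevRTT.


Given: EstRTT = 200 ms, DevRTT = 25 ms
Timeout = EstRTT + 4 * DevRTT
4 * DevRTT = 4 * 25 = 100
Timeout = 200 + 100 = 300 ms

300


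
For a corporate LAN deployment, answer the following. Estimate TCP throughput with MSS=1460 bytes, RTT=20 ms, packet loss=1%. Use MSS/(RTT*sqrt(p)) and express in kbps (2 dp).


Given: MSS = 1460 bytes, RTT = 20 ms, loss = 1%
RTT in seconds = 20 / 1000 = 0.02
Loss rate = 1% = 0.01
sqrt(loss) = sqrt(0.01) = 0.1
Throughput (bytes/s) = 1460 / (0.02 * 0.1) = 730000.0000
Throughput (kbps) = 730000.0000 * 8 / 1000 = 5840.000000 -> 5840.00 kbps (2 dp)

5840.00


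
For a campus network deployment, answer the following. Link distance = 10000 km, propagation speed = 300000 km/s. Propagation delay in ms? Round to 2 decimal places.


Given: distance = 10000 km, speed = 300000 km/s
Delay = distance / speed = 10000 / 300000 seconds
Delay in ms = 10000 * 1000 / 300000
Delay = 33.3333 ms
Rounded to 2 dp = 33.33 ms

33.33
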